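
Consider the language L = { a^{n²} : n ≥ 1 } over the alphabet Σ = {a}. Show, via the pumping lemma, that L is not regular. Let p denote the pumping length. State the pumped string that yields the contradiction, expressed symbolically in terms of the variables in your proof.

a^{p²+k}

Suppose for contradiction that L is regular, and let p be the pumping length.
Take w = a^{p²} ∈ L with |w| = p² ≥ p.
Write w = xyz as guaranteed by the lemma, with |xy| ≤ p and |y| > 0.
Then y = a^k for some k with 1 ≤ k ≤ p.
Pump with i = 2: xy^2z = a^{p²+k}. Since 1 ≤ k ≤ p, p² < p²+k ≤ p²+p < (p+1)², so p²+k lies strictly between consecutive squares and is not a perfect square. So xy^2z ∉ L.
This contradicts the pumping lemma, so L is not regular.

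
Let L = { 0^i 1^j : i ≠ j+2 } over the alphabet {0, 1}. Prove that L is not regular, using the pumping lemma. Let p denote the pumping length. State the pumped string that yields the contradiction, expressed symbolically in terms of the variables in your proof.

Toward a contradiction, assume L is regular with pumping length p.
Choose w = 0^p 1^{p+p!-2}. Since p ≠ (p+p!-2)+2 = p+p!, w ∈ L; and |w| ≥ p.
Write w = xyz as guaranteed by the lemma, with |xy| ≤ p and |y| ≥ 1.
Since the first p symbols of w are all 0's and |xy| ≤ p, y lies entirely in the leading 0-block: y = 0^k for some k with 1 ≤ k ≤ p.
Since 1 ≤ k ≤ p, k divides p!; set t = 1 + p!/k. Then xy^t z has p + (p!/k)·k = p + p! copies of 0. Now the 0-count is p+p! and (1-count)+2 = (p+p!-2)+2 = p+p!, so i ≠ j+2 fails. So xy^t z = 0^{p+p!} 1^{p+p!-2} ∉ L.
This is a contradiction; hence L is not regular.

0^{p+p!} 1^{p+p!-2}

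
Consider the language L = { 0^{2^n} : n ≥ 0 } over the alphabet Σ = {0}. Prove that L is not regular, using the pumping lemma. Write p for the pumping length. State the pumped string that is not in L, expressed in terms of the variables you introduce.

0^{2^p+k}

Toward a contradiction, assume L is regular with pumping length p.
Take w = 0^{2^p} ∈ L with |w| = 2^p ≥ p.
The pumping lemma gives a decomposition w = xyz where |xy| ≤ p and |y| ≥ 1.
Then y = 0^k for some k with 1 ≤ k ≤ p.
Pump with i = 2: xy^2z = 0^{2^p+k}. Since 1 ≤ k ≤ p < 2^p, we have 2^p < 2^p+k < 2^{p+1}, so 2^p+k is not a power of 2. So xy^2z ∉ L.
This contradicts the pumping lemma, so L is not regular.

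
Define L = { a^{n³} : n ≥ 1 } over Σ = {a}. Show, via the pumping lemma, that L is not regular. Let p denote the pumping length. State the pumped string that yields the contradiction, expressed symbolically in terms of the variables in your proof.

a^{p³+k}

Assume L is regular. Let p be the pumping length given by the pumping lemma.
Take w = a^{p³} ∈ L with |w| = p³ ≥ p.
The pumping lemma gives a decomposition w = xyz where |xy| ≤ p and |y| > 0.
Then y = a^k for some k with 1 ≤ k ≤ p.
Pump with i = 2: xy^2z = a^{p³+k}. Since 1 ≤ k ≤ p, p³ < p³+k ≤ p³+p < p³+3p²+3p+1 = (p+1)³, so p³+k is not a perfect cube. So xy^2z ∉ L.
This is a contradiction; hence L is not regular.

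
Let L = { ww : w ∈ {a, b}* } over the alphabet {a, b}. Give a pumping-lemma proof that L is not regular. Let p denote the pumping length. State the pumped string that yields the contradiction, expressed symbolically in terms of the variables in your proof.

a^{p+k} b^p a^p b^p

Suppose for contradiction that L is regular, and let p be the pumping length.
Take w = a^p b^p a^p b^p = uu where u = a^pb^p; then w ∈ L and |w| = 4p ≥ p.
Write w = xyz as guaranteed by the lemma, with |xy| ≤ p and |y| ≥ 1.
The first p characters of w are a's, so xy (and hence y) consists only of a's. Write y = a^k, 1 ≤ k ≤ p.
Pump with i = 2: xy^2z = a^{p+k} b^p a^p b^p, of length 4p+k. Suppose this equals vv. The string starts with a and ends with b, so v does too; thus the boundary between the two copies of v is a b→a transition. There is exactly one such transition, at position 2p+k, so |v| = 2p+k and |vv| = 4p+2k ≠ 4p+k since k ≥ 1. So xy^2z ∉ L.
This contradicts the pumping lemma, so L is not regular.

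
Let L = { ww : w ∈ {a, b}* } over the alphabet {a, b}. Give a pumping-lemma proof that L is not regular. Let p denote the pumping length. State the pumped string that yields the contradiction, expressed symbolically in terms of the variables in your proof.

a^{p+k} b^p a^p b^p

Assume L is regular; let p be its pumping constant.
Take w = a^p b^p a^p b^p = uu where u = a^pb^p; then w ∈ L and |w| = 4p ≥ p.
Write w = xyz as guaranteed by the lemma, with |xy| ≤ p and y is nonempty.
The first p characters of w are a's, so xy (and hence y) consists only of a's. Write y = a^k, 1 ≤ k ≤ p.
Pump with i = 2: xy^2z = a^{p+k} b^p a^p b^p, of length 4p+k. Suppose this equals vv. The string starts with a and ends with b, so v does too; thus the boundary between the two copies of v is a b→a transition. There is exactly one such transition, at position 2p+k, so |v| = 2p+k and |vv| = 4p+2k ≠ 4p+k since k ≥ 1. So xy^2z ∉ L.
This contradicts the pumping lemma, so L is not regular.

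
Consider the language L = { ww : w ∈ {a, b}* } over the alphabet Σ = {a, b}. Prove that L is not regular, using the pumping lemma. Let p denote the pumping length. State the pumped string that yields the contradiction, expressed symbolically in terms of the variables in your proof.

a^{p+k} b^p a^p b^p

Assume L is regular. Let p be the pumping length given by the pumping lemma.
Take w = a^p b^p a^p b^p = uu where u = a^pb^p; then w ∈ L and |w| = 4p ≥ p.
The pumping lemma gives a decomposition w = xyz where |xy| ≤ p and |y| > 0.
The first p characters of w are a's, so xy (and hence y) consists only of a's. Write y = a^k, 1 ≤ k ≤ p.
Pump with i = 2: xy^2z = a^{p+k} b^p a^p b^p, of length 4p+k. Suppose this equals vv. The string starts with a and ends with b, so v does too; thus the boundary between the two copies of v is a b→a transition. There is exactly one such transition, at position 2p+k, so |v| = 2p+k and |vv| = 4p+2k ≠ 4p+k since k ≥ 1. So xy^2z ∉ L.
Contradiction. Therefore L is not regular.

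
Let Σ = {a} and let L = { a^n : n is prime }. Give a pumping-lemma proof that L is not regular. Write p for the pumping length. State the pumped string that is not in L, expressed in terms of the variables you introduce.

a^{q(1+k)}

Assume L is regular; let p be its pumping constant.
Let q be a prime with q ≥ p+2 (infinitely many primes exist), and take w = a^q ∈ L with |w| = q ≥ p.
The pumping lemma gives a decomposition w = xyz where |xy| ≤ p and |y| ≥ 1.
Then y = a^k for some k with 1 ≤ k ≤ p.
Since 1 ≤ k ≤ p, |xz| = q-k. Pump with i = q+1: |xy^{q+1}z| = (q-k)+(q+1)k = q+qk = q(1+k), which is composite (both factors ≥ 2). So xy^{q+1}z = a^{q(1+k)} ∉ L.
This is a contradiction; hence L is not regular.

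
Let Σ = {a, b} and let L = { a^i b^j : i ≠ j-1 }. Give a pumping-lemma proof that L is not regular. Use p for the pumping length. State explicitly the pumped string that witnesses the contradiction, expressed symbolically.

a^{p+p!} b^{p+p!+1}

Assume L is regular; let p be its pumping constant.
Choose w = a^p b^{p+p!+1}. Since p ≠ (p+p!+1)-1 = p+p!, w ∈ L; and |w| ≥ p.
The pumping lemma gives a decomposition w = xyz where |xy| ≤ p and |y| ≥ 1.
Since the first p symbols of w are all a's and |xy| ≤ p, y lies entirely in the leading a-block: y = a^k for some k with 1 ≤ k ≤ p.
Since 1 ≤ k ≤ p, k divides p!; set t = 1 + p!/k. Then xy^t z has p + (p!/k)·k = p + p! copies of a. Now the a-count is p+p! and (b-count)-1 = (p+p!+1)-1 = p+p!, so i ≠ j-1 fails. So xy^t z = a^{p+p!} b^{p+p!+1} ∉ L.
This contradicts the pumping lemma, so L is not regular.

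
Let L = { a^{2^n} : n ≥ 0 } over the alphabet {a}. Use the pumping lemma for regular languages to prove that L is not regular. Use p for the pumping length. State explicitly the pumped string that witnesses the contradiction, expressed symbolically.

Assume L is regular. Let p be the pumping length given by the pumping lemma.
Take w = a^{2^p} ∈ L with |w| = 2^p ≥ p.
Write w = xyz as guaranteed by the lemma, with |xy| ≤ p and |y| > 0.
Then y = a^k for some k with 1 ≤ k ≤ p.
Pump with i = 2: xy^2z = a^{2^p+k}. Since 1 ≤ k ≤ p < 2^p, we have 2^p < 2^p+k < 2^{p+1}, so 2^p+k is not a power of 2. So xy^2z ∉ L.
This is a contradiction; hence L is not regular.

a^{2^p+k}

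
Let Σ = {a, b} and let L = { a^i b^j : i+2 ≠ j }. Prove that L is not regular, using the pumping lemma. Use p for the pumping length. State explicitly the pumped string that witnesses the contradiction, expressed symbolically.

a^{p+p!} b^{p+p!+2}

Toward a contradiction, assume L is regular with pumping length p.
Choose w = a^p b^{p+p!+2}. Since p ≠ (p+p!+2)-2 = p+p!, w ∈ L; and |w| ≥ p.
The pumping lemma gives a decomposition w = xyz where |xy| ≤ p and |y| > 0.
Since the first p symbols of w are all a's and |xy| ≤ p, y lies entirely in the leading a-block: y = a^k for some k with 1 ≤ k ≤ p.
Since 1 ≤ k ≤ p, k divides p!; set t = 1 + p!/k. Then xy^t z has p + (p!/k)·k = p + p! copies of a. Now the a-count is p+p! and (b-count)-2 = (p+p!+2)-2 = p+p!, so i+2 ≠ j fails. So xy^t z = a^{p+p!} b^{p+p!+2} ∉ L.
This is a contradiction; hence L is not regular.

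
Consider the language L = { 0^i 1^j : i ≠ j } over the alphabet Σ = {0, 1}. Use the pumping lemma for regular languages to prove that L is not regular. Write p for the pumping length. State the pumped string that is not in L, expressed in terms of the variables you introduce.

Toward a contradiction, assume L is regular with pumping length p.
Choose w = 0^p 1^{p+p!}. Since p ≠ p+p!, w ∈ L; and |w| ≥ p.
By the pumping lemma, w = xyz with |xy| ≤ p and |y| > 0.
Because |xy| ≤ p and w begins with p copies of 0, we have y = 0^k with 1 ≤ k ≤ p.
Since 1 ≤ k ≤ p, k divides p!; set t = 1 + p!/k. Then xy^t z has p + (p!/k)·k = p + p! copies of 0. Now the 0-count equals the 1-count, so i ≠ j fails. So xy^t z = 0^{p+p!} 1^{p+p!} ∉ L.
This contradicts the pumping lemma, so L is not regular.

0^{p+p!} 1^{p+p!}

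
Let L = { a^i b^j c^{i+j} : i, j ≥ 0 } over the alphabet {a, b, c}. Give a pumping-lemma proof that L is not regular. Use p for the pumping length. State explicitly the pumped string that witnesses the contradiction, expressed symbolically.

Suppose for contradiction that L is regular, and let p be the pumping length.
Take w = a^p b^p c^{2p} ∈ L (with i=j=p, i+j=2p), |w| = 4p ≥ p.
By the pumping lemma, w = xyz with |xy| ≤ p and |y| > 0.
Since the first p symbols of w are all a's and |xy| ≤ p, y lies entirely in the leading a-block: y = a^k for some k with 1 ≤ k ≤ p.
Consider xy^2z = a^{p+k} b^p c^{2p}. Now the a- and b-counts sum to 2p+k, but the c-count is 2p ≠ 2p+k. So xy^2z ∉ L.
This contradicts the pumping lemma, so L is not regular.

a^{p+k} b^p c^{2p}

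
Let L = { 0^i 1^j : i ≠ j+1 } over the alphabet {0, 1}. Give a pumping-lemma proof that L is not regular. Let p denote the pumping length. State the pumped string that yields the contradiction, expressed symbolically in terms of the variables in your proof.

0^{p+p!} 1^{p+p!-1}

Assume L is regular. Let p be the pumping length given by the pumping lemma.
Choose w = 0^p 1^{p+p!-1}. Since p ≠ (p+p!-1)+1 = p+p!, w ∈ L; and |w| ≥ p.
Write w = xyz as guaranteed by the lemma, with |xy| ≤ p and |y| ≥ 1.
The first p characters of w are 0's, so xy (and hence y) consists only of 0's. Write y = 0^k, 1 ≤ k ≤ p.
Since 1 ≤ k ≤ p, k divides p!; set t = 1 + p!/k. Then xy^t z has p + (p!/k)·k = p + p! copies of 0. Now the 0-count is p+p! and (1-count)+1 = (p+p!-1)+1 = p+p!, so i ≠ j+1 fails. So xy^t z = 0^{p+p!} 1^{p+p!-1} ∉ L.
This is a contradiction; hence L is not regular.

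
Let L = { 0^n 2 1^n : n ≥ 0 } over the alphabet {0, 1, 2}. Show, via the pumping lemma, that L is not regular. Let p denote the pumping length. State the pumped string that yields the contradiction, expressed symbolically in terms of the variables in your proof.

0^{p+k} 2 1^p

Suppose for contradiction that L is regular, and let p be the pumping length.
Take w = 0^p 2 1^p ∈ L with |w| = 2p+1 ≥ p.
By the pumping lemma, w = xyz with |xy| ≤ p and y is nonempty.
Since the first p symbols of w are all 0's and |xy| ≤ p, y lies entirely in the leading 0-block: y = 0^k for some k with 1 ≤ k ≤ p.
Pump with i = 2: xy^2z = 0^{p+k} 2 1^p, which would require p+k = p. But k ≥ 1, so xy^2z ∉ L.
This is a contradiction; hence L is not regular.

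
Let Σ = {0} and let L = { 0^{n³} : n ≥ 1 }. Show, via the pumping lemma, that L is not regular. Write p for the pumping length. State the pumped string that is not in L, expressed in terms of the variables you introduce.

0^{p³+k}

Assume L is regular. Let p be the pumping length given by the pumping lemma.
Take w = 0^{p³} ∈ L with |w| = p³ ≥ p.
By the pumping lemma, w = xyz with |xy| ≤ p and y is nonempty.
Then y = 0^k for some k with 1 ≤ k ≤ p.
Pump with i = 2: xy^2z = 0^{p³+k}. Since 1 ≤ k ≤ p, p³ < p³+k ≤ p³+p < p³+3p²+3p+1 = (p+1)³, so p³+k is not a perfect cube. So xy^2z ∉ L.
Contradiction. Therefore L is not regular.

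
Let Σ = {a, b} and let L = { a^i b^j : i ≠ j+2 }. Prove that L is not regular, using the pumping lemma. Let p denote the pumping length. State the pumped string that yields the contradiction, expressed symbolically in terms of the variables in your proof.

Assume L is regular; let p be its pumping constant.
Choose w = a^p b^{p+p!-2}. Since p ≠ (p+p!-2)+2 = p+p!, w ∈ L; and |w| ≥ p.
Write w = xyz as guaranteed by the lemma, with |xy| ≤ p and |y| ≥ 1.
Since the first p symbols of w are all a's and |xy| ≤ p, y lies entirely in the leading a-block: y = a^k for some k with 1 ≤ k ≤ p.
Since 1 ≤ k ≤ p, k divides p!; set t = 1 + p!/k. Then xy^t z has p + (p!/k)·k = p + p! copies of a. Now the a-count is p+p! and (b-count)+2 = (p+p!-2)+2 = p+p!, so i ≠ j+2 fails. So xy^t z = a^{p+p!} b^{p+p!-2} ∉ L.
This contradicts the pumping lemma, so L is not regular.

a^{p+p!} b^{p+p!-2}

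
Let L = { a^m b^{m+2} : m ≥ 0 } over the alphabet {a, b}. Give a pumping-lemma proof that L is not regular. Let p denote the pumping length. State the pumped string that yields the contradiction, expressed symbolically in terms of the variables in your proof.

Assume L is regular. Let p be the pumping length given by the pumping lemma.
Take w = a^p b^{p+2}. Then w ∈ L and |w| = 2p+2 ≥ p.
The pumping lemma gives a decomposition w = xyz where |xy| ≤ p and |y| ≥ 1.
Because |xy| ≤ p and w begins with p copies of a, we have y = a^k with 1 ≤ k ≤ p.
Pump with i = 2: xy^2z = a^{p+k} b^{p+2}. For this to lie in L we would need p+2 = (p+k)+2, which forces k = 0. But k ≥ 1, so xy^2z ∉ L.
This contradicts the pumping lemma, so L is not regular.

a^{p+k} b^{p+2}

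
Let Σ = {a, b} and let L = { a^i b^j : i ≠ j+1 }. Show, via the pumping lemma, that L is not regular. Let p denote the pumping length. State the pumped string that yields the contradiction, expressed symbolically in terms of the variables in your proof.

a^{p+p!} b^{p+p!-1}

Suppose for contradiction that L is regular, and let p be the pumping length.
Choose w = a^p b^{p+p!-1}. Since p ≠ (p+p!-1)+1 = p+p!, w ∈ L; and |w| ≥ p.
By the pumping lemma, w = xyz with |xy| ≤ p and y is nonempty.
Because |xy| ≤ p and w begins with p copies of a, we have y = a^k with 1 ≤ k ≤ p.
Since 1 ≤ k ≤ p, k divides p!; set t = 1 + p!/k. Then xy^t z has p + (p!/k)·k = p + p! copies of a. Now the a-count is p+p! and (b-count)+1 = (p+p!-1)+1 = p+p!, so i ≠ j+1 fails. So xy^t z = a^{p+p!} b^{p+p!-1} ∉ L.
Contradiction. Therefore L is not regular.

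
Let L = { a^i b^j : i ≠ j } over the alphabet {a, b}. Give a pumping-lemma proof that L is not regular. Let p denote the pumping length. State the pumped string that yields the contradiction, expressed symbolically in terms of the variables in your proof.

Toward a contradiction, assume L is regular with pumping length p.
Choose w = a^p b^{p+p!}. Since p ≠ p+p!, w ∈ L; and |w| ≥ p.
Write w = xyz as guaranteed by the lemma, with |xy| ≤ p and |y| ≥ 1.
Because |xy| ≤ p and w begins with p copies of a, we have y = a^k with 1 ≤ k ≤ p.
Since 1 ≤ k ≤ p, k divides p!; set t = 1 + p!/k. Then xy^t z has p + (p!/k)·k = p + p! copies of a. Now the a-count equals the b-count, so i ≠ j fails. So xy^t z = a^{p+p!} b^{p+p!} ∉ L.
This contradicts the pumping lemma, so L is not regular.

a^{p+p!} b^{p+p!}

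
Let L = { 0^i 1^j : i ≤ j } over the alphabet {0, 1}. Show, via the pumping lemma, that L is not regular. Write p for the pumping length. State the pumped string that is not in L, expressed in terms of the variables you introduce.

Assume L is regular. Let p be the pumping length given by the pumping lemma.
Choose w = 0^p 1^p ∈ L, with |w| = 2p ≥ p.
The pumping lemma gives a decomposition w = xyz where |xy| ≤ p and |y| ≥ 1.
Since the first p symbols of w are all 0's and |xy| ≤ p, y lies entirely in the leading 0-block: y = 0^k for some k with 1 ≤ k ≤ p.
Consider xy^2z = 0^{p+k} 1^p. Since k ≥ 1, the 0-count p+k exceeds the 1-count p, so i ≤ j fails; thus xy^2z ∉ L.
This is a contradiction; hence L is not regular.

0^{p+k} 1^p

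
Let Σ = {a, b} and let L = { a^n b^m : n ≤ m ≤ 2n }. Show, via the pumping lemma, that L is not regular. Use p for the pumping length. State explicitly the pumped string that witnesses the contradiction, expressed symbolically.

a^{p+k} b^p

Toward a contradiction, assume L is regular with pumping length p.
Take w = a^p b^p ∈ L (since p ≤ p ≤ 2p), with |w| = 2p ≥ p.
Write w = xyz as guaranteed by the lemma, with |xy| ≤ p and y is nonempty.
Because |xy| ≤ p and w begins with p copies of a, we have y = a^k with 1 ≤ k ≤ p.
Pump with i = 2: xy^2z = a^{p+k} b^p. Now n = p+k > p = m, so the condition n ≤ m fails. Thus xy^2z ∉ L.
This contradicts the pumping lemma, so L is not regular.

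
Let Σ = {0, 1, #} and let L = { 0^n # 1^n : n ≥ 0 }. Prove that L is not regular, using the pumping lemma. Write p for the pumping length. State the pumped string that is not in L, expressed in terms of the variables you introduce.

0^{p+k} # 1^p

Suppose for contradiction that L is regular, and let p be the pumping length.
Take w = 0^p # 1^p ∈ L with |w| = 2p+1 ≥ p.
By the pumping lemma, w = xyz with |xy| ≤ p and |y| > 0.
Since the first p symbols of w are all 0's and |xy| ≤ p, y lies entirely in the leading 0-block: y = 0^k for some k with 1 ≤ k ≤ p.
Pump with i = 2: xy^2z = 0^{p+k} # 1^p, which would require p+k = p. But k ≥ 1, so xy^2z ∉ L.
This is a contradiction; hence L is not regular.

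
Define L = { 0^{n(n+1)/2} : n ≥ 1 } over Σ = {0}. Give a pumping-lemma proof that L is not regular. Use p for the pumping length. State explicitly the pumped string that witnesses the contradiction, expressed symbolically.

Assume L is regular. Let p be the pumping length given by the pumping lemma.
Take w = 0^{p(p+1)/2} ∈ L with |w| = p(p+1)/2 ≥ p.
Write w = xyz as guaranteed by the lemma, with |xy| ≤ p and |y| ≥ 1.
Then y = 0^k for some k with 1 ≤ k ≤ p.
Pump with i = 2: xy^2z = 0^{p(p+1)/2+k}. Since 1 ≤ k ≤ p, p(p+1)/2 < p(p+1)/2+k ≤ p(p+1)/2+p < (p+1)(p+2)/2, so p(p+1)/2+k is strictly between consecutive triangular numbers. So xy^2z ∉ L.
Contradiction. Therefore L is not regular.

0^{p(p+1)/2+k}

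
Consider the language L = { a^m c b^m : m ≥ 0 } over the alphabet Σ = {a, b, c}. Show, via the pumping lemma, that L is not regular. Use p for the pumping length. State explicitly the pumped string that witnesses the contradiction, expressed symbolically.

Suppose for contradiction that L is regular, and let p be the pumping length.
Take w = a^p c b^p ∈ L with |w| = 2p+1 ≥ p.
By the pumping lemma, w = xyz with |xy| ≤ p and |y| > 0.
Because |xy| ≤ p and w begins with p copies of a, we have y = a^k with 1 ≤ k ≤ p.
Pump with i = 2: xy^2z = a^{p+k} c b^p, which would require p+k = p. But k ≥ 1, so xy^2z ∉ L.
This is a contradiction; hence L is not regular.

a^{p+k} c b^p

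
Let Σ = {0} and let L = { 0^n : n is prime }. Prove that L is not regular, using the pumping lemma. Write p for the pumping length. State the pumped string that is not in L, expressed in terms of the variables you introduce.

Assume L is regular. Let p be the pumping length given by the pumping lemma.
Let q be a prime with q ≥ p+2 (infinitely many primes exist), and take w = 0^q ∈ L with |w| = q ≥ p.
Write w = xyz as guaranteed by the lemma, with |xy| ≤ p and y is nonempty.
Then y = 0^k for some k with 1 ≤ k ≤ p.
Since 1 ≤ k ≤ p, |xz| = q-k. Pump with i = q+1: |xy^{q+1}z| = (q-k)+(q+1)k = q+qk = q(1+k), which is composite (both factors ≥ 2). So xy^{q+1}z = 0^{q(1+k)} ∉ L.
Contradiction. Therefore L is not regular.

0^{q(1+k)}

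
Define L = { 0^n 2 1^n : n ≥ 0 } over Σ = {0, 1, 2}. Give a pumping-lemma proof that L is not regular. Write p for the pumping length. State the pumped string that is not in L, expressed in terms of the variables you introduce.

0^{p+k} 2 1^p

Assume L is regular. Let p be the pumping length given by the pumping lemma.
Take w = 0^p 2 1^p ∈ L with |w| = 2p+1 ≥ p.
Write w = xyz as guaranteed by the lemma, with |xy| ≤ p and |y| ≥ 1.
The first p characters of w are 0's, so xy (and hence y) consists only of 0's. Write y = 0^k, 1 ≤ k ≤ p.
Pump with i = 2: xy^2z = 0^{p+k} 2 1^p, which would require p+k = p. But k ≥ 1, so xy^2z ∉ L.
This contradicts the pumping lemma, so L is not regular.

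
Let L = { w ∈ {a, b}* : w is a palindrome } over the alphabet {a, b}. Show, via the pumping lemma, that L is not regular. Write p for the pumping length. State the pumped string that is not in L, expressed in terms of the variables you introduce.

Assume L is regular. Let p be the pumping length given by the pumping lemma.
Take w = a^p b a^p, a palindrome of length 2p+1 ≥ p.
Write w = xyz as guaranteed by the lemma, with |xy| ≤ p and |y| > 0.
Since the first p symbols of w are all a's and |xy| ≤ p, y lies entirely in the leading a-block: y = a^k for some k with 1 ≤ k ≤ p.
Pump with i = 2: xy^2z = a^{p+k} b a^p. Its reverse is a^p b a^{p+k}, which differs from xy^2z since k ≥ 1. So xy^2z is not a palindrome and xy^2z ∉ L.
Contradiction. Therefore L is not regular.

a^{p+k} b a^p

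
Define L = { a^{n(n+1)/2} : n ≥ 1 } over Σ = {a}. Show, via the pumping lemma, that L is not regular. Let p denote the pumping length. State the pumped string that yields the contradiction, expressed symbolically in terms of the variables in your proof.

Assume L is regular. Let p be the pumping length given by the pumping lemma.
Take w = a^{p(p+1)/2} ∈ L with |w| = p(p+1)/2 ≥ p.
The pumping lemma gives a decomposition w = xyz where |xy| ≤ p and |y| > 0.
Then y = a^k for some k with 1 ≤ k ≤ p.
Pump with i = 2: xy^2z = a^{p(p+1)/2+k}. Since 1 ≤ k ≤ p, p(p+1)/2 < p(p+1)/2+k ≤ p(p+1)/2+p < (p+1)(p+2)/2, so p(p+1)/2+k is strictly between consecutive triangular numbers. So xy^2z ∉ L.
This contradicts the pumping lemma, so L is not regular.

a^{p(p+1)/2+k}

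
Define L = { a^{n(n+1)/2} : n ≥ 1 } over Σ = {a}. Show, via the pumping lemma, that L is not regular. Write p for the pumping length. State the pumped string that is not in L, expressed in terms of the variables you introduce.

Toward a contradiction, assume L is regular with pumping length p.
Take w = a^{p(p+1)/2} ∈ L with |w| = p(p+1)/2 ≥ p.
The pumping lemma gives a decomposition w = xyz where |xy| ≤ p and |y| ≥ 1.
Then y = a^k for some k with 1 ≤ k ≤ p.
Pump with i = 2: xy^2z = a^{p(p+1)/2+k}. Since 1 ≤ k ≤ p, p(p+1)/2 < p(p+1)/2+k ≤ p(p+1)/2+p < (p+1)(p+2)/2, so p(p+1)/2+k is strictly between consecutive triangular numbers. So xy^2z ∉ L.
This contradicts the pumping lemma, so L is not regular.

a^{p(p+1)/2+k}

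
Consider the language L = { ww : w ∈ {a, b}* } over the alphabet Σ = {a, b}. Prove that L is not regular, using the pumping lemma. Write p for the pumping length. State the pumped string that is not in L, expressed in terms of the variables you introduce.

a^{p+k} b^p a^p b^p

Toward a contradiction, assume L is regular with pumping length p.
Take w = a^p b^p a^p b^p = uu where u = a^pb^p; then w ∈ L and |w| = 4p ≥ p.
The pumping lemma gives a decomposition w = xyz where |xy| ≤ p and |y| > 0.
Because |xy| ≤ p and w begins with p copies of a, we have y = a^k with 1 ≤ k ≤ p.
Pump with i = 2: xy^2z = a^{p+k} b^p a^p b^p, of length 4p+k. Suppose this equals vv. The string starts with a and ends with b, so v does too; thus the boundary between the two copies of v is a b→a transition. There is exactly one such transition, at position 2p+k, so |v| = 2p+k and |vv| = 4p+2k ≠ 4p+k since k ≥ 1. So xy^2z ∉ L.
Contradiction. Therefore L is not regular.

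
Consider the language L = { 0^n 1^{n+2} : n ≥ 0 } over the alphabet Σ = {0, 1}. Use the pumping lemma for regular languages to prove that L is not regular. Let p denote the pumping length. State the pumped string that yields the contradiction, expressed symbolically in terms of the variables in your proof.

Assume L is regular; let p be its pumping constant.
Choose w = 0^p 1^{p+2}, which is in L with |w| = 2p+2 ≥ p.
Write w = xyz as guaranteed by the lemma, with |xy| ≤ p and |y| ≥ 1.
Because |xy| ≤ p and w begins with p copies of 0, we have y = 0^k with 1 ≤ k ≤ p.
Pump with i = 2: xy^2z = 0^{p+k} 1^{p+2}. For this to lie in L we would need p+2 = (p+k)+2, which forces k = 0. But k ≥ 1, so xy^2z ∉ L.
Contradiction. Therefore L is not regular.

0^{p+k} 1^{p+2}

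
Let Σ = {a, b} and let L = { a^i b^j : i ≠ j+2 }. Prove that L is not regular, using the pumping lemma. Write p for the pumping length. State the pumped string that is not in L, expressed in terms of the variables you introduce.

a^{p+p!} b^{p+p!-2}

Suppose for contradiction that L is regular, and let p be the pumping length.
Choose w = a^p b^{p+p!-2}. Since p ≠ (p+p!-2)+2 = p+p!, w ∈ L; and |w| ≥ p.
By the pumping lemma, w = xyz with |xy| ≤ p and |y| ≥ 1.
Since the first p symbols of w are all a's and |xy| ≤ p, y lies entirely in the leading a-block: y = a^k for some k with 1 ≤ k ≤ p.
Since 1 ≤ k ≤ p, k divides p!; set t = 1 + p!/k. Then xy^t z has p + (p!/k)·k = p + p! copies of a. Now the a-count is p+p! and (b-count)+2 = (p+p!-2)+2 = p+p!, so i ≠ j+2 fails. So xy^t z = a^{p+p!} b^{p+p!-2} ∉ L.
This is a contradiction; hence L is not regular.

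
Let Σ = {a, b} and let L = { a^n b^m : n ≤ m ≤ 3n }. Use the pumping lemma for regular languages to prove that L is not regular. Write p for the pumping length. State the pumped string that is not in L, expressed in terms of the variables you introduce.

a^{p+k} b^p

Toward a contradiction, assume L is regular with pumping length p.
Take w = a^p b^p ∈ L (since p ≤ p ≤ 3p), with |w| = 2p ≥ p.
The pumping lemma gives a decomposition w = xyz where |xy| ≤ p and |y| ≥ 1.
Since the first p symbols of w are all a's and |xy| ≤ p, y lies entirely in the leading a-block: y = a^k for some k with 1 ≤ k ≤ p.
Pump with i = 2: xy^2z = a^{p+k} b^p. Now n = p+k > p = m, so the condition n ≤ m fails. Thus xy^2z ∉ L.
This contradicts the pumping lemma, so L is not regular.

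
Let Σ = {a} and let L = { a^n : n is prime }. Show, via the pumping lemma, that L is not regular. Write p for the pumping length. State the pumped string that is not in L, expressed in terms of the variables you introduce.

a^{q(1+k)}

Toward a contradiction, assume L is regular with pumping length p.
Let q be a prime with q ≥ p+2 (infinitely many primes exist), and take w = a^q ∈ L with |w| = q ≥ p.
By the pumping lemma, w = xyz with |xy| ≤ p and y is nonempty.
Then y = a^k for some k with 1 ≤ k ≤ p.
Since 1 ≤ k ≤ p, |xz| = q-k. Pump with i = q+1: |xy^{q+1}z| = (q-k)+(q+1)k = q+qk = q(1+k), which is composite (both factors ≥ 2). So xy^{q+1}z = a^{q(1+k)} ∉ L.
This is a contradiction; hence L is not regular.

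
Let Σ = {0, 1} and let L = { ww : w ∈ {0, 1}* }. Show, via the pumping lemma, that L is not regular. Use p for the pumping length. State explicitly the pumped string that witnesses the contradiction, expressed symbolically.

Assume L is regular; let p be its pumping constant.
Take w = 0^p 1^p 0^p 1^p = uu where u = 0^p1^p; then w ∈ L and |w| = 4p ≥ p.
By the pumping lemma, w = xyz with |xy| ≤ p and |y| ≥ 1.
Since the first p symbols of w are all 0's and |xy| ≤ p, y lies entirely in the leading 0-block: y = 0^k for some k with 1 ≤ k ≤ p.
Pump with i = 2: xy^2z = 0^{p+k} 1^p 0^p 1^p, of length 4p+k. Suppose this equals vv. The string starts with 0 and ends with 1, so v does too; thus the boundary between the two copies of v is a 1→0 transition. There is exactly one such transition, at position 2p+k, so |v| = 2p+k and |vv| = 4p+2k ≠ 4p+k since k ≥ 1. So xy^2z ∉ L.
This contradicts the pumping lemma, so L is not regular.

0^{p+k} 1^p 0^p 1^p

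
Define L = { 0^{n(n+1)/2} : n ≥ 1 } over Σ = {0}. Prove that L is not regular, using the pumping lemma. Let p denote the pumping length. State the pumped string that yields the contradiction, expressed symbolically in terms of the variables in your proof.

Suppose for contradiction that L is regular, and let p be the pumping length.
Take w = 0^{p(p+1)/2} ∈ L with |w| = p(p+1)/2 ≥ p.
The pumping lemma gives a decomposition w = xyz where |xy| ≤ p and |y| > 0.
Then y = 0^k for some k with 1 ≤ k ≤ p.
Pump with i = 2: xy^2z = 0^{p(p+1)/2+k}. Since 1 ≤ k ≤ p, p(p+1)/2 < p(p+1)/2+k ≤ p(p+1)/2+p < (p+1)(p+2)/2, so p(p+1)/2+k is strictly between consecutive triangular numbers. So xy^2z ∉ L.
This is a contradiction; hence L is not regular.

0^{p(p+1)/2+k}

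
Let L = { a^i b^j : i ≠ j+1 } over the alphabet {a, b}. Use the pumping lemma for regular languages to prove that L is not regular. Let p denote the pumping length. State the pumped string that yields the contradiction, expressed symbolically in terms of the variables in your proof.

a^{p+p!} b^{p+p!-1}

Suppose for contradiction that L is regular, and let p be the pumping length.
Choose w = a^p b^{p+p!-1}. Since p ≠ (p+p!-1)+1 = p+p!, w ∈ L; and |w| ≥ p.
The pumping lemma gives a decomposition w = xyz where |xy| ≤ p and |y| > 0.
The first p characters of w are a's, so xy (and hence y) consists only of a's. Write y = a^k, 1 ≤ k ≤ p.
Since 1 ≤ k ≤ p, k divides p!; set t = 1 + p!/k. Then xy^t z has p + (p!/k)·k = p + p! copies of a. Now the a-count is p+p! and (b-count)+1 = (p+p!-1)+1 = p+p!, so i ≠ j+1 fails. So xy^t z = a^{p+p!} b^{p+p!-1} ∉ L.
This contradicts the pumping lemma, so L is not regular.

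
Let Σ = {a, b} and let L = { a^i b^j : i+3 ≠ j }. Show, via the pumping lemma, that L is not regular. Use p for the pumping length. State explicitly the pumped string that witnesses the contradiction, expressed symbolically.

a^{p+p!} b^{p+p!+3}

Toward a contradiction, assume L is regular with pumping length p.
Choose w = a^p b^{p+p!+3}. Since p ≠ (p+p!+3)-3 = p+p!, w ∈ L; and |w| ≥ p.
By the pumping lemma, w = xyz with |xy| ≤ p and |y| > 0.
Since the first p symbols of w are all a's and |xy| ≤ p, y lies entirely in the leading a-block: y = a^k for some k with 1 ≤ k ≤ p.
Since 1 ≤ k ≤ p, k divides p!; set t = 1 + p!/k. Then xy^t z has p + (p!/k)·k = p + p! copies of a. Now the a-count is p+p! and (b-count)-3 = (p+p!+3)-3 = p+p!, so i+3 ≠ j fails. So xy^t z = a^{p+p!} b^{p+p!+3} ∉ L.
This is a contradiction; hence L is not regular.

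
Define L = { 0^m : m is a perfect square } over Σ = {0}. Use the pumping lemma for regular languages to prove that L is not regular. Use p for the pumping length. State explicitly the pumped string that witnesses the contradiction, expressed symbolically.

Assume L is regular. Let p be the pumping length given by the pumping lemma.
Take w = 0^{p²} ∈ L with |w| = p² ≥ p.
By the pumping lemma, w = xyz with |xy| ≤ p and |y| ≥ 1.
Then y = 0^k for some k with 1 ≤ k ≤ p.
Pump with i = 2: xy^2z = 0^{p²+k}. Since 1 ≤ k ≤ p, p² < p²+k ≤ p²+p < (p+1)², so p²+k lies strictly between consecutive squares and is not a perfect square. So xy^2z ∉ L.
This contradicts the pumping lemma, so L is not regular.

0^{p²+k}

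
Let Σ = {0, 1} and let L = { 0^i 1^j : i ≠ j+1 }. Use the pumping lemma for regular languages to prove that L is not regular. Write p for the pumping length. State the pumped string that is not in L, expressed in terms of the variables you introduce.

Assume L is regular. Let p be the pumping length given by the pumping lemma.
Choose w = 0^p 1^{p+p!-1}. Since p ≠ (p+p!-1)+1 = p+p!, w ∈ L; and |w| ≥ p.
The pumping lemma gives a decomposition w = xyz where |xy| ≤ p and |y| > 0.
Because |xy| ≤ p and w begins with p copies of 0, we have y = 0^k with 1 ≤ k ≤ p.
Since 1 ≤ k ≤ p, k divides p!; set t = 1 + p!/k. Then xy^t z has p + (p!/k)·k = p + p! copies of 0. Now the 0-count is p+p! and (1-count)+1 = (p+p!-1)+1 = p+p!, so i ≠ j+1 fails. So xy^t z = 0^{p+p!} 1^{p+p!-1} ∉ L.
This contradicts the pumping lemma, so L is not regular.

0^{p+p!} 1^{p+p!-1}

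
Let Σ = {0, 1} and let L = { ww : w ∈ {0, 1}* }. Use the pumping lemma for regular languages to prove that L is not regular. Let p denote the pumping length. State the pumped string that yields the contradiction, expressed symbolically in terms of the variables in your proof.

0^{p+k} 1^p 0^p 1^p

Assume L is regular. Let p be the pumping length given by the pumping lemma.
Take w = 0^p 1^p 0^p 1^p = uu where u = 0^p1^p; then w ∈ L and |w| = 4p ≥ p.
The pumping lemma gives a decomposition w = xyz where |xy| ≤ p and |y| ≥ 1.
Because |xy| ≤ p and w begins with p copies of 0, we have y = 0^k with 1 ≤ k ≤ p.
Pump with i = 2: xy^2z = 0^{p+k} 1^p 0^p 1^p, of length 4p+k. Suppose this equals vv. The string starts with 0 and ends with 1, so v does too; thus the boundary between the two copies of v is a 1→0 transition. There is exactly one such transition, at position 2p+k, so |v| = 2p+k and |vv| = 4p+2k ≠ 4p+k since k ≥ 1. So xy^2z ∉ L.
Contradiction. Therefore L is not regular.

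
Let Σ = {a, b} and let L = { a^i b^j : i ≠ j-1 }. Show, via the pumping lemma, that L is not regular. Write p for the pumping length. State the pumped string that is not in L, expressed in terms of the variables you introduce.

a^{p+p!} b^{p+p!+1}

Assume L is regular; let p be its pumping constant.
Choose w = a^p b^{p+p!+1}. Since p ≠ (p+p!+1)-1 = p+p!, w ∈ L; and |w| ≥ p.
Write w = xyz as guaranteed by the lemma, with |xy| ≤ p and |y| > 0.
The first p characters of w are a's, so xy (and hence y) consists only of a's. Write y = a^k, 1 ≤ k ≤ p.
Since 1 ≤ k ≤ p, k divides p!; set t = 1 + p!/k. Then xy^t z has p + (p!/k)·k = p + p! copies of a. Now the a-count is p+p! and (b-count)-1 = (p+p!+1)-1 = p+p!, so i ≠ j-1 fails. So xy^t z = a^{p+p!} b^{p+p!+1} ∉ L.
This is a contradiction; hence L is not regular.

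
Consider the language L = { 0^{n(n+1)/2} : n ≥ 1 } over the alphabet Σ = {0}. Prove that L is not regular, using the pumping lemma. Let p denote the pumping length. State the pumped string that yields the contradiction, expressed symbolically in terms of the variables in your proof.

0^{p(p+1)/2+k}

Suppose for contradiction that L is regular, and let p be the pumping length.
Take w = 0^{p(p+1)/2} ∈ L with |w| = p(p+1)/2 ≥ p.
The pumping lemma gives a decomposition w = xyz where |xy| ≤ p and |y| > 0.
Then y = 0^k for some k with 1 ≤ k ≤ p.
Pump with i = 2: xy^2z = 0^{p(p+1)/2+k}. Since 1 ≤ k ≤ p, p(p+1)/2 < p(p+1)/2+k ≤ p(p+1)/2+p < (p+1)(p+2)/2, so p(p+1)/2+k is strictly between consecutive triangular numbers. So xy^2z ∉ L.
This contradicts the pumping lemma, so L is not regular.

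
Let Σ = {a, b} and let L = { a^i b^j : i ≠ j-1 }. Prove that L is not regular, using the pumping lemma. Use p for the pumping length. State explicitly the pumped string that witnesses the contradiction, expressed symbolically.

Assume L is regular. Let p be the pumping length given by the pumping lemma.
Choose w = a^p b^{p+p!+1}. Since p ≠ (p+p!+1)-1 = p+p!, w ∈ L; and |w| ≥ p.
Write w = xyz as guaranteed by the lemma, with |xy| ≤ p and |y| > 0.
Because |xy| ≤ p and w begins with p copies of a, we have y = a^k with 1 ≤ k ≤ p.
Since 1 ≤ k ≤ p, k divides p!; set t = 1 + p!/k. Then xy^t z has p + (p!/k)·k = p + p! copies of a. Now the a-count is p+p! and (b-count)-1 = (p+p!+1)-1 = p+p!, so i ≠ j-1 fails. So xy^t z = a^{p+p!} b^{p+p!+1} ∉ L.
This is a contradiction; hence L is not regular.

a^{p+p!} b^{p+p!+1}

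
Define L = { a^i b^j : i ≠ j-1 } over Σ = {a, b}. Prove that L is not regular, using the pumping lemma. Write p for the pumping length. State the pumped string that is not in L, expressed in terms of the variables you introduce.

a^{p+p!} b^{p+p!+1}

Assume L is regular; let p be its pumping constant.
Choose w = a^p b^{p+p!+1}. Since p ≠ (p+p!+1)-1 = p+p!, w ∈ L; and |w| ≥ p.
Write w = xyz as guaranteed by the lemma, with |xy| ≤ p and y is nonempty.
The first p characters of w are a's, so xy (and hence y) consists only of a's. Write y = a^k, 1 ≤ k ≤ p.
Since 1 ≤ k ≤ p, k divides p!; set t = 1 + p!/k. Then xy^t z has p + (p!/k)·k = p + p! copies of a. Now the a-count is p+p! and (b-count)-1 = (p+p!+1)-1 = p+p!, so i ≠ j-1 fails. So xy^t z = a^{p+p!} b^{p+p!+1} ∉ L.
Contradiction. Therefore L is not regular.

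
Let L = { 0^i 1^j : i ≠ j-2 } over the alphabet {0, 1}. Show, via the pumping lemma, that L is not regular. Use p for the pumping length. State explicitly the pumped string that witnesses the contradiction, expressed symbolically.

Suppose for contradiction that L is regular, and let p be the pumping length.
Choose w = 0^p 1^{p+p!+2}. Since p ≠ (p+p!+2)-2 = p+p!, w ∈ L; and |w| ≥ p.
The pumping lemma gives a decomposition w = xyz where |xy| ≤ p and |y| ≥ 1.
Because |xy| ≤ p and w begins with p copies of 0, we have y = 0^k with 1 ≤ k ≤ p.
Since 1 ≤ k ≤ p, k divides p!; set t = 1 + p!/k. Then xy^t z has p + (p!/k)·k = p + p! copies of 0. Now the 0-count is p+p! and (1-count)-2 = (p+p!+2)-2 = p+p!, so i ≠ j-2 fails. So xy^t z = 0^{p+p!} 1^{p+p!+2} ∉ L.
This is a contradiction; hence L is not regular.

0^{p+p!} 1^{p+p!+2}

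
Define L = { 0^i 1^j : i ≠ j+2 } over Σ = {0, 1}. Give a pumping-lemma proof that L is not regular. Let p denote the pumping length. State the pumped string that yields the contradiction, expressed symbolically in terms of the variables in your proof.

0^{p+p!} 1^{p+p!-2}

Suppose for contradiction that L is regular, and let p be the pumping length.
Choose w = 0^p 1^{p+p!-2}. Since p ≠ (p+p!-2)+2 = p+p!, w ∈ L; and |w| ≥ p.
By the pumping lemma, w = xyz with |xy| ≤ p and |y| ≥ 1.
The first p characters of w are 0's, so xy (and hence y) consists only of 0's. Write y = 0^k, 1 ≤ k ≤ p.
Since 1 ≤ k ≤ p, k divides p!; set t = 1 + p!/k. Then xy^t z has p + (p!/k)·k = p + p! copies of 0. Now the 0-count is p+p! and (1-count)+2 = (p+p!-2)+2 = p+p!, so i ≠ j+2 fails. So xy^t z = 0^{p+p!} 1^{p+p!-2} ∉ L.
This contradicts the pumping lemma, so L is not regular.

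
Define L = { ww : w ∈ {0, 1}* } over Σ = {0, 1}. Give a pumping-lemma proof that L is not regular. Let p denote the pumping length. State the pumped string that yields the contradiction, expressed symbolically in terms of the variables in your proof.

Assume L is regular; let p be its pumping constant.
Take w = 0^p 1^p 0^p 1^p = uu where u = 0^p1^p; then w ∈ L and |w| = 4p ≥ p.
The pumping lemma gives a decomposition w = xyz where |xy| ≤ p and |y| > 0.
Since the first p symbols of w are all 0's and |xy| ≤ p, y lies entirely in the leading 0-block: y = 0^k for some k with 1 ≤ k ≤ p.
Pump with i = 2: xy^2z = 0^{p+k} 1^p 0^p 1^p, of length 4p+k. Suppose this equals vv. The string starts with 0 and ends with 1, so v does too; thus the boundary between the two copies of v is a 1→0 transition. There is exactly one such transition, at position 2p+k, so |v| = 2p+k and |vv| = 4p+2k ≠ 4p+k since k ≥ 1. So xy^2z ∉ L.
This contradicts the pumping lemma, so L is not regular.

0^{p+k} 1^p 0^p 1^p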